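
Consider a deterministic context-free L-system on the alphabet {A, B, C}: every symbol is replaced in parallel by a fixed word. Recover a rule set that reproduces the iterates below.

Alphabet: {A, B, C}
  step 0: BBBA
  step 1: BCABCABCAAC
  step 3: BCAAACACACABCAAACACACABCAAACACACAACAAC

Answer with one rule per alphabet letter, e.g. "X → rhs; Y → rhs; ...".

A->AC, B->BCA, C->A

  step 0 ⇒ step 1: BBBA ⇒ BCA·BCA·BCA·AC
    A ↦ AC
    B ↦ BCA
    C ↦ A  (constrained at step 1)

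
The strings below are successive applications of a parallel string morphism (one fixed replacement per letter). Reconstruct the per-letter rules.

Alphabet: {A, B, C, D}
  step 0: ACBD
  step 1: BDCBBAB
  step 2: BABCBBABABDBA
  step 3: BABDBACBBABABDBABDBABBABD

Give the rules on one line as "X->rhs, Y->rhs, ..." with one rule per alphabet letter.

A->BD, B->BA, C->CB, D->B

  step 2 ⇒ step 3: BABCBBABABDBA ⇒ BA·BD·BA·CB·BA·BA·BD·BA·BD·BA·B·BA·BD
    A ↦ BD
    B ↦ BA
    C ↦ CB
    D ↦ B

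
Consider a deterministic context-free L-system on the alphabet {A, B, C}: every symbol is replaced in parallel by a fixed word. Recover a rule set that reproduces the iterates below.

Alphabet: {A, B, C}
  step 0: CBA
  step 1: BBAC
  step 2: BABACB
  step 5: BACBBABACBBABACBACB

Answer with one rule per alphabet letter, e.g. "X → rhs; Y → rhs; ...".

A->C, B->BA, C->B

  step 1 ⇒ step 2: BBAC ⇒ BA·BA·C·B
    A ↦ C
    B ↦ BA
    C ↦ B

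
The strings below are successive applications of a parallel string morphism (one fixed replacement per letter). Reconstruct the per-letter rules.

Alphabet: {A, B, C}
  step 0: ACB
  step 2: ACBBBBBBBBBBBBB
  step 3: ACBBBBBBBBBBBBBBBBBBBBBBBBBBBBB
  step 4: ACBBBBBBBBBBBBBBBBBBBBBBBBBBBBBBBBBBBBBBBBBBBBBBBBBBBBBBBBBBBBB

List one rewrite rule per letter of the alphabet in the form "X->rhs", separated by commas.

  step 3 ⇒ step 4: ACBBBBBBBBBBBBBBBBBBBBBBBBBBBBB ⇒ ACB·BB·BB·BB·BB·BB·BB·BB·BB·BB·BB·BB·BB·BB·BB·BB·BB·BB·BB·BB·BB·BB·BB·BB·BB·BB·BB·BB·BB·BB·BB
    A ↦ ACB
    B ↦ BB
    C ↦ BB

A->ACB, B->BB, C->BB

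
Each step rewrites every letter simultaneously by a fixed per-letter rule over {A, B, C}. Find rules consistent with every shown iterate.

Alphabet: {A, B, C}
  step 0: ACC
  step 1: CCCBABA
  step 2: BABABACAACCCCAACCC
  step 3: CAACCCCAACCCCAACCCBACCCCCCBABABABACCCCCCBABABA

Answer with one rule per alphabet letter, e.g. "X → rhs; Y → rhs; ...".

  step 2 ⇒ step 3: BABABACAACCCCAACCC ⇒ CAA·CCC·CAA·CCC·CAA·CCC·BA·CCC·CCC·BA·BA·BA·BA·CCC·CCC·BA·BA·BA
    A ↦ CCC
    B ↦ CAA
    C ↦ BA

A->CCC, B->CAA, C->BA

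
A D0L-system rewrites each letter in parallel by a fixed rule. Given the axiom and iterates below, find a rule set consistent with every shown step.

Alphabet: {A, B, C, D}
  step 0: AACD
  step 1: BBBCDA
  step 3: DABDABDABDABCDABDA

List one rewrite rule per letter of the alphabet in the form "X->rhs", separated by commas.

A->B, B->DA, C->BC, D->DA

  step 0 ⇒ step 1: AACD ⇒ B·B·BC·DA
    A ↦ B
    C ↦ BC
    D ↦ DA
    B ↦ DA  (constrained at step 1)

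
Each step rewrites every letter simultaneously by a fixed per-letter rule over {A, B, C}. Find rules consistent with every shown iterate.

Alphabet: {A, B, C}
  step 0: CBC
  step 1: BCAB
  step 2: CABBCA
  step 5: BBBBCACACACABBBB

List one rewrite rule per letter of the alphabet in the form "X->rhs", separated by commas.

  step 1 ⇒ step 2: BCAB ⇒ CA·B·B·CA
    A ↦ B
    B ↦ CA
    C ↦ B

A->B, B->CA, C->B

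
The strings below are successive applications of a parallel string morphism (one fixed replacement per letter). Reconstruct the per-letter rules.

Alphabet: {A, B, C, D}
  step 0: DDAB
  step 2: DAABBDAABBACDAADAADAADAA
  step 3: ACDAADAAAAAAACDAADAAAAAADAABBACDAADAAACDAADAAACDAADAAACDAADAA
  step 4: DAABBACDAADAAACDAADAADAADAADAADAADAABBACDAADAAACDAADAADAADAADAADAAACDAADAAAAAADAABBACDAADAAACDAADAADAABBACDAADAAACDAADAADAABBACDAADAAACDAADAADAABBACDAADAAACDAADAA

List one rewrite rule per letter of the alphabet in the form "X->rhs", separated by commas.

  step 3 ⇒ step 4: ACDAADAAAAAAACDAADAAAAAADAABBACDAADAAACDAADAAACDAADAAACDAADAA ⇒ DAA·BB·AC·DAA·DAA·AC·DAA·DAA·DAA·DAA·DAA·DAA·DAA·BB·AC·DAA·DAA·AC·DAA·DAA·DAA·DAA·DAA·DAA·AC·DAA·DAA·AA·AA·DAA·BB·AC·DAA·DAA·AC·DAA·DAA·DAA·BB·AC·DAA·DAA·AC·DAA·DAA·DAA·BB·AC·DAA·DAA·AC·DAA·DAA·DAA·BB·AC·DAA·DAA·AC·DAA·DAA
    A ↦ DAA
    B ↦ AA
    C ↦ BB
    D ↦ AC

A->DAA, B->AA, C->BB, D->AC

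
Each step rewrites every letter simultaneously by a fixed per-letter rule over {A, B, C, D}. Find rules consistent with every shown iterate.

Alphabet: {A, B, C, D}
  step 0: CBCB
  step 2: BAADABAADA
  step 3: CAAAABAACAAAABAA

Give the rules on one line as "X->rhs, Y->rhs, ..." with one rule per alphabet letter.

A->AA, B->C, C->DA, D->B

  step 2 ⇒ step 3: BAADABAADA ⇒ C·AA·AA·B·AA·C·AA·AA·B·AA
    A ↦ AA
    B ↦ C
    D ↦ B
    C ↦ DA  (constrained at step 0)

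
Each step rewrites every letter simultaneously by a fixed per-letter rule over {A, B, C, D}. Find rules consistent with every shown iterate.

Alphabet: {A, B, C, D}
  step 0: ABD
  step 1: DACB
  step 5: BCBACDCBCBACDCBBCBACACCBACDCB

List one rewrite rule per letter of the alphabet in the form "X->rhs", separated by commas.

A->D, B->AC, C->CB, D->B

  step 0 ⇒ step 1: ABD ⇒ D·AC·B
    A ↦ D
    B ↦ AC
    D ↦ B
    C ↦ CB  (constrained at step 1)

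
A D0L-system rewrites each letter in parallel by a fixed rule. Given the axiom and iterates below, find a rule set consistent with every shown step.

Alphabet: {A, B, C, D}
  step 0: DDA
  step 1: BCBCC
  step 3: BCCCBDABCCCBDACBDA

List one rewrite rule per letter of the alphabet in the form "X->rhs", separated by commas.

A->C, B->DA, C->CB, D->BC

  step 0 ⇒ step 1: DDA ⇒ BC·BC·C
    A ↦ C
    D ↦ BC
    B ↦ DA  (constrained at step 1)
    C ↦ CB  (constrained at step 1)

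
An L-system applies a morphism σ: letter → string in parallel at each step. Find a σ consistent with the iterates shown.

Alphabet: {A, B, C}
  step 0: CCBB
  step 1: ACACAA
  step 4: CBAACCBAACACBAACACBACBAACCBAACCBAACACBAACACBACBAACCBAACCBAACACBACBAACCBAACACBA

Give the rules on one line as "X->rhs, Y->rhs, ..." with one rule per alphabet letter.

A->CBA, B->A, C->AC

  step 0 ⇒ step 1: CCBB ⇒ AC·AC·A·A
    B ↦ A
    C ↦ AC
    A ↦ CBA  (constrained at step 1)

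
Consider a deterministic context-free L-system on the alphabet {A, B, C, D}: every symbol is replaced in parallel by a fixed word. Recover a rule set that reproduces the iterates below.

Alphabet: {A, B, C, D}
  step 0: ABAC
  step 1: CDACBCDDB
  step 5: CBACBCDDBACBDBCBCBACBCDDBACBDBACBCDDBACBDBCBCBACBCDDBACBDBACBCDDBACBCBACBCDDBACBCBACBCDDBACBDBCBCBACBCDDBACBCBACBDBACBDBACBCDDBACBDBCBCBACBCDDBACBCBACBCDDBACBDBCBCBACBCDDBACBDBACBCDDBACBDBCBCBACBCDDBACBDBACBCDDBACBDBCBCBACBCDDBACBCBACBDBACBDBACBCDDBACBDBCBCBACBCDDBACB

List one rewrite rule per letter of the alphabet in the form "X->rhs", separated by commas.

  step 0 ⇒ step 1: ABAC ⇒ CD·ACB·CD·DB
    A ↦ CD
    B ↦ ACB
    C ↦ DB
    D ↦ CB  (constrained at step 1)

A->CD, B->ACB, C->DB, D->CB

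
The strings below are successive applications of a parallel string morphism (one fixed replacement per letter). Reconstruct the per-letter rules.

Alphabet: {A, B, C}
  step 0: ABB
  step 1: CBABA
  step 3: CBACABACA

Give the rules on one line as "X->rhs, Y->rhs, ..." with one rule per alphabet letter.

A->C, B->BA, C->A

  step 0 ⇒ step 1: ABB ⇒ C·BA·BA
    A ↦ C
    B ↦ BA
    C ↦ A  (constrained at step 1)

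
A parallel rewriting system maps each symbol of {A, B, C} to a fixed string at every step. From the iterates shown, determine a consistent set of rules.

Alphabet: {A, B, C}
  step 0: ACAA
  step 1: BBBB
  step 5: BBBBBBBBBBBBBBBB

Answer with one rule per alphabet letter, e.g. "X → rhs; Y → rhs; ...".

A->B, B->AC, C->B

  step 0 ⇒ step 1: ACAA ⇒ B·B·B·B
    A ↦ B
    C ↦ B
    B ↦ AC  (constrained at step 1)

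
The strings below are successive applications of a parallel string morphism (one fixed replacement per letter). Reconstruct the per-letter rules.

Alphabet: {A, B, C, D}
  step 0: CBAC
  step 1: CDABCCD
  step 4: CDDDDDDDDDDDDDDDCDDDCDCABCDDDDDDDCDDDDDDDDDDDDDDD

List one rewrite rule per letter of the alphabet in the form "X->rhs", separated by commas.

  step 0 ⇒ step 1: CBAC ⇒ CD·AB·C·CD
    A ↦ C
    B ↦ AB
    C ↦ CD
    D ↦ DD  (constrained at step 1)

A->C, B->AB, C->CD, D->DD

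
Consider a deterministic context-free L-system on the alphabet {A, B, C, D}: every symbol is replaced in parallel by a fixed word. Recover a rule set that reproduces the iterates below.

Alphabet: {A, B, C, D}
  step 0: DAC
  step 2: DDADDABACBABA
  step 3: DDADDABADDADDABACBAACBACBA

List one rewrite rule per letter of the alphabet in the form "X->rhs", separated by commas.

A->BA, B->C, C->A, D->DDA

  step 2 ⇒ step 3: DDADDABACBABA ⇒ DDA·DDA·BA·DDA·DDA·BA·C·BA·A·C·BA·C·BA
    A ↦ BA
    B ↦ C
    C ↦ A
    D ↦ DDA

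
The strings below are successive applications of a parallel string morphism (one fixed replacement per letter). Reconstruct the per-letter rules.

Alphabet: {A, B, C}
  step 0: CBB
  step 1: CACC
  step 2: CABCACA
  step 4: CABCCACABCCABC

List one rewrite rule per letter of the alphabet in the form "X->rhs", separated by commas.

A->B, B->C, C->CA

  step 1 ⇒ step 2: CACC ⇒ CA·B·CA·CA
    A ↦ B
    C ↦ CA
  step 0 ⇒ step 1: CBB ⇒ CA·C·C
    B ↦ C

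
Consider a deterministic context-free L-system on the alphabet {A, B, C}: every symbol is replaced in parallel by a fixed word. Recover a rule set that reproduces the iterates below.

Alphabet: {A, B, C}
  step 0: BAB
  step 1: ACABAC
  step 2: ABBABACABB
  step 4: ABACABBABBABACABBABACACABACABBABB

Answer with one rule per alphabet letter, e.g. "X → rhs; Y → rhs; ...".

  step 1 ⇒ step 2: ACABAC ⇒ AB·B·AB·AC·AB·B
    A ↦ AB
    B ↦ AC
    C ↦ B

A->AB, B->AC, C->B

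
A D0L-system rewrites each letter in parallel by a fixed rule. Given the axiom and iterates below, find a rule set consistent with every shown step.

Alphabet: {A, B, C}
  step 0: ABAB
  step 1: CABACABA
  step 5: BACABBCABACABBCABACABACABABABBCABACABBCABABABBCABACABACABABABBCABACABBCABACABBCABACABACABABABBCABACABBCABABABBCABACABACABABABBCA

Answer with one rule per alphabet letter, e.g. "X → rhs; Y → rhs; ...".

A->CA, B->BA, C->BB

  step 0 ⇒ step 1: ABAB ⇒ CA·BA·CA·BA
    A ↦ CA
    B ↦ BA
    C ↦ BB  (constrained at step 1)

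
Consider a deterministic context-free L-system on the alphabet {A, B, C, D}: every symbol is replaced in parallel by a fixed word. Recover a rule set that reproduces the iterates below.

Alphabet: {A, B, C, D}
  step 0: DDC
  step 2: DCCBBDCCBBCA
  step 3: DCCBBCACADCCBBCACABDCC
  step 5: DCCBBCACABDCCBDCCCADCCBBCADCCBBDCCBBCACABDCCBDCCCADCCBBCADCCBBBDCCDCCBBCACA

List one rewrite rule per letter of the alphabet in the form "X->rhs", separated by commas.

A->DCC, B->CA, C->B, D->DCC

  step 2 ⇒ step 3: DCCBBDCCBBCA ⇒ DCC·B·B·CA·CA·DCC·B·B·CA·CA·B·DCC
    A ↦ DCC
    B ↦ CA
    C ↦ B
    D ↦ DCC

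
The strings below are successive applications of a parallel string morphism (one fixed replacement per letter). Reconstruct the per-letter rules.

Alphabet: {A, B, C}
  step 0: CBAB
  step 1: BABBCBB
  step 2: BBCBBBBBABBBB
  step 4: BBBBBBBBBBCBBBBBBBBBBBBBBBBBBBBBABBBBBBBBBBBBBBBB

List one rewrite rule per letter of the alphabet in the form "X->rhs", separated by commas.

  step 1 ⇒ step 2: BABBCBB ⇒ BB·C·BB·BB·BA·BB·BB
    A ↦ C
    B ↦ BB
    C ↦ BA

A->C, B->BB, C->BA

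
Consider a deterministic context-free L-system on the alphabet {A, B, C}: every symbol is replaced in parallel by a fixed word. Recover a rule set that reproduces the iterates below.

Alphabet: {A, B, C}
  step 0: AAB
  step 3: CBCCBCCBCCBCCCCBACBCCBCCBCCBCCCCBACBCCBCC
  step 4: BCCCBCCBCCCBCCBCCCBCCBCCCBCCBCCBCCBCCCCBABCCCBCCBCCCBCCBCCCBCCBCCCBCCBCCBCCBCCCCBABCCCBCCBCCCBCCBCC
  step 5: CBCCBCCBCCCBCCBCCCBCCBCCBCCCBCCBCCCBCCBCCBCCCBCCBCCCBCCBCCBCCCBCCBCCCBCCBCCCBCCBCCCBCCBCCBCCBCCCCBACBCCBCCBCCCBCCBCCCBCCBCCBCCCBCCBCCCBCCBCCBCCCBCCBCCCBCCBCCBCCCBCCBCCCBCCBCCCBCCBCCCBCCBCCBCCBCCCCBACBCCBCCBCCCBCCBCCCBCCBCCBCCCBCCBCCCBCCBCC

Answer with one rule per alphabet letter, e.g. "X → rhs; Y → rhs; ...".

  step 4 ⇒ step 5: BCCCBCCBCCCBCCBCCCBCCBCCCBCCBCCBCCBCCCCBABCCCBCCBCCCBCCBCCCBCCBCCCBCCBCCBCCBCCCCBABCCCBCCBCCCBCCBCC ⇒ C·BCC·BCC·BCC·C·BCC·BCC·C·BCC·BCC·BCC·C·BCC·BCC·C·BCC·BCC·BCC·C·BCC·BCC·C·BCC·BCC·BCC·C·BCC·BCC·C·BCC·BCC·C·BCC·BCC·C·BCC·BCC·BCC·BCC·C·CBA·C·BCC·BCC·BCC·C·BCC·BCC·C·BCC·BCC·BCC·C·BCC·BCC·C·BCC·BCC·BCC·C·BCC·BCC·C·BCC·BCC·BCC·C·BCC·BCC·C·BCC·BCC·C·BCC·BCC·C·BCC·BCC·BCC·BCC·C·CBA·C·BCC·BCC·BCC·C·BCC·BCC·C·BCC·BCC·BCC·C·BCC·BCC·C·BCC·BCC
    A ↦ CBA
    B ↦ C
    C ↦ BCC

A->CBA, B->C, C->BCC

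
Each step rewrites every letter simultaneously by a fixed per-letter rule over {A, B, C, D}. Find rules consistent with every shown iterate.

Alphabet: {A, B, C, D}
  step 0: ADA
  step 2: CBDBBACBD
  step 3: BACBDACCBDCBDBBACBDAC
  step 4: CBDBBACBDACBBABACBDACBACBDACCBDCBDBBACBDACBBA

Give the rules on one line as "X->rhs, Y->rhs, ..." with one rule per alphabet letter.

  step 3 ⇒ step 4: BACBDACCBDCBDBBACBDAC ⇒ CBD·B·BA·CBD·AC·B·BA·BA·CBD·AC·BA·CBD·AC·CBD·CBD·B·BA·CBD·AC·B·BA
    A ↦ B
    B ↦ CBD
    C ↦ BA
    D ↦ AC

A->B, B->CBD, C->BA, D->AC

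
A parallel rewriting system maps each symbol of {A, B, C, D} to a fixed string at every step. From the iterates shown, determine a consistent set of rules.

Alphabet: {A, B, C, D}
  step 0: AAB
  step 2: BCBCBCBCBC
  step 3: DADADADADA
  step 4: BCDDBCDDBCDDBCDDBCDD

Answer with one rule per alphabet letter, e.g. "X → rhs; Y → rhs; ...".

  step 3 ⇒ step 4: DADADADADA ⇒ BC·DD·BC·DD·BC·DD·BC·DD·BC·DD
    A ↦ DD
    D ↦ BC
  step 2 ⇒ step 3: BCBCBCBCBC ⇒ D·A·D·A·D·A·D·A·D·A
    B ↦ D
  step 2 ⇒ step 3: BCBCBCBCBC ⇒ D·A·D·A·D·A·D·A·D·A
    C ↦ A

A->DD, B->D, C->A, D->BC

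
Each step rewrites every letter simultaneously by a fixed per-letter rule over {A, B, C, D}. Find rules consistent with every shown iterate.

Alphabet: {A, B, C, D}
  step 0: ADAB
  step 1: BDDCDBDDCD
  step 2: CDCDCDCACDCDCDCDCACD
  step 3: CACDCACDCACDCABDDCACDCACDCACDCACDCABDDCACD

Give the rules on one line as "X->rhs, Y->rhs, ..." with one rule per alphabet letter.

  step 2 ⇒ step 3: CDCDCDCACDCDCDCDCACD ⇒ CA·CD·CA·CD·CA·CD·CA·BDD·CA·CD·CA·CD·CA·CD·CA·CD·CA·BDD·CA·CD
    A ↦ BDD
    C ↦ CA
    D ↦ CD
  step 0 ⇒ step 1: ADAB ⇒ BDD·CD·BDD·CD
    B ↦ CD

A->BDD, B->CD, C->CA, D->CD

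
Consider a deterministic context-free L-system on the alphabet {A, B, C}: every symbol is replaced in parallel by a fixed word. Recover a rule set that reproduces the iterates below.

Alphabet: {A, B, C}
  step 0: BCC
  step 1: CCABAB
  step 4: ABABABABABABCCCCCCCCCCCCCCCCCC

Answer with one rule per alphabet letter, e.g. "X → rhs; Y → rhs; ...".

A->C, B->CC, C->AB

  step 0 ⇒ step 1: BCC ⇒ CC·AB·AB
    B ↦ CC
    C ↦ AB
    A ↦ C  (constrained at step 1)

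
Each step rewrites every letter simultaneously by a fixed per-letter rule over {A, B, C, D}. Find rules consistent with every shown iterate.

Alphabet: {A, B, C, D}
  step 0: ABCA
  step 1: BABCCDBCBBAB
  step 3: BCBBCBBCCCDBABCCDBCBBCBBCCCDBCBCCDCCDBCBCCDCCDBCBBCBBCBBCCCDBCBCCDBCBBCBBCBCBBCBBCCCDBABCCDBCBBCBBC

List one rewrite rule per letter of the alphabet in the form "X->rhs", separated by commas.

A->BAB, B->CCD, C->BCB, D->BC

  step 0 ⇒ step 1: ABCA ⇒ BAB·CCD·BCB·BAB
    A ↦ BAB
    B ↦ CCD
    C ↦ BCB
    D ↦ BC  (constrained at step 1)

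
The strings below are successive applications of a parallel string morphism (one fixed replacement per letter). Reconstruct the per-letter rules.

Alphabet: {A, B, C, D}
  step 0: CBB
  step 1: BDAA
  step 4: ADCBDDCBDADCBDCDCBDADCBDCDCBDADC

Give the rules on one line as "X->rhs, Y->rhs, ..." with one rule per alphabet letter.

A->BDC, B->A, C->BD, D->DC

  step 0 ⇒ step 1: CBB ⇒ BD·A·A
    B ↦ A
    C ↦ BD
    A ↦ BDC  (constrained at step 1)
    D ↦ DC  (constrained at step 1)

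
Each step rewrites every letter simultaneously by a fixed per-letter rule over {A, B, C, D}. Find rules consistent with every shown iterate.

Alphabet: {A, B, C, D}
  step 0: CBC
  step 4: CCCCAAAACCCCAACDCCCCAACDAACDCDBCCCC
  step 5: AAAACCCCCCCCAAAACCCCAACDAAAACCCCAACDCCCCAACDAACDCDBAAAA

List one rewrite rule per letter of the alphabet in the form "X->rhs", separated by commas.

  step 4 ⇒ step 5: CCCCAAAACCCCAACDCCCCAACDAACDCDBCCCC ⇒ A·A·A·A·CC·CC·CC·CC·A·A·A·A·CC·CC·A·ACD·A·A·A·A·CC·CC·A·ACD·CC·CC·A·ACD·A·ACD·CDB·A·A·A·A
    A ↦ CC
    B ↦ CDB
    C ↦ A
    D ↦ ACD

A->CC, B->CDB, C->A, D->ACD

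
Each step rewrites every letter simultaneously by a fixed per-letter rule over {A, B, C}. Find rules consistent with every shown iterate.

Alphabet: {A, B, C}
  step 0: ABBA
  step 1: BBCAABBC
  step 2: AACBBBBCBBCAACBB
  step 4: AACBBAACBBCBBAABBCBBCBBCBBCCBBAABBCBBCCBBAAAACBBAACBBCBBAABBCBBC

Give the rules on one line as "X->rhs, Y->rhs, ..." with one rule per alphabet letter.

A->BBC, B->A, C->CBB

  step 1 ⇒ step 2: BBCAABBC ⇒ A·A·CBB·BBC·BBC·A·A·CBB
    A ↦ BBC
    B ↦ A
    C ↦ CBB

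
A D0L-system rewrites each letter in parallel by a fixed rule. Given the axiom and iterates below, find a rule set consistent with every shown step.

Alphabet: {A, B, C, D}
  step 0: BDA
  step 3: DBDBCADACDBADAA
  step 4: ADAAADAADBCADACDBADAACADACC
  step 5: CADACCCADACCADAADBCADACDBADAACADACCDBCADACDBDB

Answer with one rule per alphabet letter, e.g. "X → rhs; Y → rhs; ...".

A->C, B->A, C->DB, D->ADA

  step 4 ⇒ step 5: ADAAADAADBCADACDBADAACADACC ⇒ C·ADA·C·C·C·ADA·C·C·ADA·A·DB·C·ADA·C·DB·ADA·A·C·ADA·C·C·DB·C·ADA·C·DB·DB
    A ↦ C
    B ↦ A
    C ↦ DB
    D ↦ ADA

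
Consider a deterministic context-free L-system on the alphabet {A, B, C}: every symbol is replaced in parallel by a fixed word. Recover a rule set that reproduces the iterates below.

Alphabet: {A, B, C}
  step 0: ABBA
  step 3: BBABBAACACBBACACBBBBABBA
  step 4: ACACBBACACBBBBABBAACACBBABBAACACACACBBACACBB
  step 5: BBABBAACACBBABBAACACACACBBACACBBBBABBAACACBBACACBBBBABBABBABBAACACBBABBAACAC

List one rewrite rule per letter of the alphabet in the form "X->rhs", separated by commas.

  step 4 ⇒ step 5: ACACBBACACBBBBABBAACACBBABBAACACACACBBACACBB ⇒ BB·A·BB·A·AC·AC·BB·A·BB·A·AC·AC·AC·AC·BB·AC·AC·BB·BB·A·BB·A·AC·AC·BB·AC·AC·BB·BB·A·BB·A·BB·A·BB·A·AC·AC·BB·A·BB·A·AC·AC
    A ↦ BB
    B ↦ AC
    C ↦ A

A->BB, B->AC, C->A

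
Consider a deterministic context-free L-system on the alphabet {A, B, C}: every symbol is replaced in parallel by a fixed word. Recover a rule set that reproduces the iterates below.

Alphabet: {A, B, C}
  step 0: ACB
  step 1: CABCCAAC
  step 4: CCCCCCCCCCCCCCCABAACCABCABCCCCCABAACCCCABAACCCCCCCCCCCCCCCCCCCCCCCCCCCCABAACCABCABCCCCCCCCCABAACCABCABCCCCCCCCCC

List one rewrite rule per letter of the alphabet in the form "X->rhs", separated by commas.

  step 0 ⇒ step 1: ACB ⇒ CAB·CC·AAC
    A ↦ CAB
    B ↦ AAC
    C ↦ CC

A->CAB, B->AAC, C->CC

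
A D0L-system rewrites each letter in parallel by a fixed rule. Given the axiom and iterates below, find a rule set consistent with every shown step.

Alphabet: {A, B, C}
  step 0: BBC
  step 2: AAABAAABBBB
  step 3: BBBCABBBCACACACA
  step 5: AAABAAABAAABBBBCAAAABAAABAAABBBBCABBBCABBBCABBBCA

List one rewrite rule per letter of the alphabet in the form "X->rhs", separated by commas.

  step 2 ⇒ step 3: AAABAAABBBB ⇒ B·B·B·CA·B·B·B·CA·CA·CA·CA
    A ↦ B
    B ↦ CA
    C ↦ AAA  (constrained at step 0)

A->B, B->CA, C->AAA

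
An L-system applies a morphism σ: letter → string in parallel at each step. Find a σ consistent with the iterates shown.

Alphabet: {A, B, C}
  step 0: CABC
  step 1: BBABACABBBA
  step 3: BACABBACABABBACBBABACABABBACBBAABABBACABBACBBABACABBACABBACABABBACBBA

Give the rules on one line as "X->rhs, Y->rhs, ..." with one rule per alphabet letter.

  step 0 ⇒ step 1: CABC ⇒ BBA·BAC·AB·BBA
    A ↦ BAC
    B ↦ AB
    C ↦ BBA

A->BAC, B->AB, C->BBA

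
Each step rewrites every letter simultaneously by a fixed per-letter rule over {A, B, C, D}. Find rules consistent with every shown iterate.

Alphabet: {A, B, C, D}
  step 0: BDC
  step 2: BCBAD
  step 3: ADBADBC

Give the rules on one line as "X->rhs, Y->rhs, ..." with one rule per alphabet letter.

  step 2 ⇒ step 3: BCBAD ⇒ AD·B·AD·B·C
    A ↦ B
    B ↦ AD
    C ↦ B
    D ↦ C

A->B, B->AD, C->B, D->C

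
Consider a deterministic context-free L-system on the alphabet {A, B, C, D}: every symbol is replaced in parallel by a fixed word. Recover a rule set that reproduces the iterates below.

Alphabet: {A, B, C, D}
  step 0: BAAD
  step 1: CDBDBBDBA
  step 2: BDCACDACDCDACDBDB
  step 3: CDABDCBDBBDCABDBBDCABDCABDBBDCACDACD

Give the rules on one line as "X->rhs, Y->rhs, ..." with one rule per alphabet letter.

  step 2 ⇒ step 3: BDCACDACDCDACDBDB ⇒ CD·A·BDC·BDB·BDC·A·BDB·BDC·A·BDC·A·BDB·BDC·A·CD·A·CD
    A ↦ BDB
    B ↦ CD
    C ↦ BDC
    D ↦ A

A->BDB, B->CD, C->BDC, D->A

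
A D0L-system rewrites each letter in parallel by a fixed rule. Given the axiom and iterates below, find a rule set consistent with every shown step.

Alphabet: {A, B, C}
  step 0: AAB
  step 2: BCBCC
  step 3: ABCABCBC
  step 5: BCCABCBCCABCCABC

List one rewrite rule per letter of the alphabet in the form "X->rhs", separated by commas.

  step 2 ⇒ step 3: BCBCC ⇒ A·BC·A·BC·BC
    B ↦ A
    C ↦ BC
    A ↦ C  (constrained at step 0)

A->C, B->A, C->BC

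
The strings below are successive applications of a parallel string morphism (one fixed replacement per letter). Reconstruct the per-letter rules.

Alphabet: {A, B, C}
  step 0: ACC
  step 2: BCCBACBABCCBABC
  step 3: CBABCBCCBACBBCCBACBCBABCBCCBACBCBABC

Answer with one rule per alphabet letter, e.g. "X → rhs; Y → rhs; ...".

A->CB, B->CBA, C->BC

  step 2 ⇒ step 3: BCCBACBABCCBABC ⇒ CBA·BC·BC·CBA·CB·BC·CBA·CB·CBA·BC·BC·CBA·CB·CBA·BC
    A ↦ CB
    B ↦ CBA
    C ↦ BC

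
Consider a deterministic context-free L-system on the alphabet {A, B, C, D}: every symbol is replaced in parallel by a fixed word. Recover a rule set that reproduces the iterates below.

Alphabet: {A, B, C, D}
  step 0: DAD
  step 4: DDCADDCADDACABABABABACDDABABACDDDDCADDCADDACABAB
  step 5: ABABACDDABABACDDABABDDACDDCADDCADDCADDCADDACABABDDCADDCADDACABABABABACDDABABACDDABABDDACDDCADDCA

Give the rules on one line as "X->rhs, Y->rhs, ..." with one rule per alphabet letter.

  step 4 ⇒ step 5: DDCADDCADDACABABABABACDDABABACDDDDCADDCADDACABAB ⇒ AB·AB·AC·DD·AB·AB·AC·DD·AB·AB·DD·AC·DD·CA·DD·CA·DD·CA·DD·CA·DD·AC·AB·AB·DD·CA·DD·CA·DD·AC·AB·AB·AB·AB·AC·DD·AB·AB·AC·DD·AB·AB·DD·AC·DD·CA·DD·CA
    A ↦ DD
    B ↦ CA
    C ↦ AC
    D ↦ AB

A->DD, B->CA, C->AC, D->AB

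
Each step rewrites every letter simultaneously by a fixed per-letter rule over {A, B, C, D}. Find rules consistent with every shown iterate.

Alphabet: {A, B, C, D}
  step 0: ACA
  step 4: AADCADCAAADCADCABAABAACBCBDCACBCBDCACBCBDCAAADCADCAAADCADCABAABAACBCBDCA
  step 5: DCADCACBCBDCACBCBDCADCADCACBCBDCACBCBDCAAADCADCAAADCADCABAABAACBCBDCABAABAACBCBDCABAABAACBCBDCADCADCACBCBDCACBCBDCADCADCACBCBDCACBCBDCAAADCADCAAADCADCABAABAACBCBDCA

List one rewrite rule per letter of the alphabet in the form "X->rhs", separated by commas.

  step 4 ⇒ step 5: AADCADCAAADCADCABAABAACBCBDCACBCBDCACBCBDCAAADCADCAAADCADCABAABAACBCBDCA ⇒ DCA·DCA·CBC·B·DCA·CBC·B·DCA·DCA·DCA·CBC·B·DCA·CBC·B·DCA·AA·DCA·DCA·AA·DCA·DCA·B·AA·B·AA·CBC·B·DCA·B·AA·B·AA·CBC·B·DCA·B·AA·B·AA·CBC·B·DCA·DCA·DCA·CBC·B·DCA·CBC·B·DCA·DCA·DCA·CBC·B·DCA·CBC·B·DCA·AA·DCA·DCA·AA·DCA·DCA·B·AA·B·AA·CBC·B·DCA
    A ↦ DCA
    B ↦ AA
    C ↦ B
    D ↦ CBC

A->DCA, B->AA, C->B, D->CBC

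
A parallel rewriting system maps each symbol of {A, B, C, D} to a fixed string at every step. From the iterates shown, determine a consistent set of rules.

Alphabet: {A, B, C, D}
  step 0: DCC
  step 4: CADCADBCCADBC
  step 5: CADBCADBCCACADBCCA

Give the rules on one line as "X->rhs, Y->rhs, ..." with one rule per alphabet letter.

A->D, B->C, C->CA, D->B

  step 4 ⇒ step 5: CADCADBCCADBC ⇒ CA·D·B·CA·D·B·C·CA·CA·D·B·C·CA
    A ↦ D
    B ↦ C
    C ↦ CA
    D ↦ B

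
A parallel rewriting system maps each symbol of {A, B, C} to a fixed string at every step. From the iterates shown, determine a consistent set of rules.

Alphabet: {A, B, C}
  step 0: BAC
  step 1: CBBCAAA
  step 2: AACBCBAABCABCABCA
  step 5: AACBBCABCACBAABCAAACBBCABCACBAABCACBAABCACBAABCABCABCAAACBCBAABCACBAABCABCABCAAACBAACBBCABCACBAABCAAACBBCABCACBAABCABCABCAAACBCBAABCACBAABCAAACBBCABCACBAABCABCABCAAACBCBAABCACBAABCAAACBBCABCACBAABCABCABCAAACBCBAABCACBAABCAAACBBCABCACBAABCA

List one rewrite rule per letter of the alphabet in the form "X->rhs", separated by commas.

  step 1 ⇒ step 2: CBBCAAA ⇒ AA·CB·CB·AA·BCA·BCA·BCA
    A ↦ BCA
    B ↦ CB
    C ↦ AA

A->BCA, B->CB, C->AA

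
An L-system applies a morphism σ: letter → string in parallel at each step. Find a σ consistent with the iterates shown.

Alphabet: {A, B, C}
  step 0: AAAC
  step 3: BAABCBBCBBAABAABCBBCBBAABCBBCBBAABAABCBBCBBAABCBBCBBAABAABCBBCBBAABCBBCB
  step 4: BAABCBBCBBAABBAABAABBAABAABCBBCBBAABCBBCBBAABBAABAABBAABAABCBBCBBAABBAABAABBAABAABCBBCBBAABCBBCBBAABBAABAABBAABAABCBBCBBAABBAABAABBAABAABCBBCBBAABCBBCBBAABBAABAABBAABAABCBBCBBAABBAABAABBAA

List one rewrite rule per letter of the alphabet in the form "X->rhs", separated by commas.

  step 3 ⇒ step 4: BAABCBBCBBAABAABCBBCBBAABCBBCBBAABAABCBBCBBAABCBBCBBAABAABCBBCBBAABCBBCB ⇒ BAA·BCB·BCB·BAA·B·BAA·BAA·B·BAA·BAA·BCB·BCB·BAA·BCB·BCB·BAA·B·BAA·BAA·B·BAA·BAA·BCB·BCB·BAA·B·BAA·BAA·B·BAA·BAA·BCB·BCB·BAA·BCB·BCB·BAA·B·BAA·BAA·B·BAA·BAA·BCB·BCB·BAA·B·BAA·BAA·B·BAA·BAA·BCB·BCB·BAA·BCB·BCB·BAA·B·BAA·BAA·B·BAA·BAA·BCB·BCB·BAA·B·BAA·BAA·B·BAA
    A ↦ BCB
    B ↦ BAA
    C ↦ B

A->BCB, B->BAA, C->B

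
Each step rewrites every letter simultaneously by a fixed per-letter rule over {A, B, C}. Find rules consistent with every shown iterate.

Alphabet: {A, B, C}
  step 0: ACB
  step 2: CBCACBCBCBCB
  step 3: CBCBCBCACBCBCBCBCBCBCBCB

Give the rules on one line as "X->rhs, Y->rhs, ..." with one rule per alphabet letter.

A->CA, B->CB, C->CB

  step 2 ⇒ step 3: CBCACBCBCBCB ⇒ CB·CB·CB·CA·CB·CB·CB·CB·CB·CB·CB·CB
    A ↦ CA
    B ↦ CB
    C ↦ CB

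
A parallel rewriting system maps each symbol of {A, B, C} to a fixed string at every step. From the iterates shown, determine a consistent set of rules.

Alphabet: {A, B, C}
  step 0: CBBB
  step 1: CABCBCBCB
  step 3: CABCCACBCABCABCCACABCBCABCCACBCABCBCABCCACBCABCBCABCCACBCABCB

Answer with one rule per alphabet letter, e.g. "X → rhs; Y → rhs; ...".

  step 0 ⇒ step 1: CBBB ⇒ CAB·CB·CB·CB
    B ↦ CB
    C ↦ CAB
    A ↦ CCA  (constrained at step 1)

A->CCA, B->CB, C->CAB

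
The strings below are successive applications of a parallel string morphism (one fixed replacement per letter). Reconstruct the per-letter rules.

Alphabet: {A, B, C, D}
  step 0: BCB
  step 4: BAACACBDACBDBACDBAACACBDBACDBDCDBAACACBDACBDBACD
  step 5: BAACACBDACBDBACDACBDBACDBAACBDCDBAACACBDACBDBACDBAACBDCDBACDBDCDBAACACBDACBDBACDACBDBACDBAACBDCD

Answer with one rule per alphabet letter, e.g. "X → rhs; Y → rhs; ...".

A->AC, B->BA, C->BD, D->CD

  step 4 ⇒ step 5: BAACACBDACBDBACDBAACACBDBACDBDCDBAACACBDACBDBACD ⇒ BA·AC·AC·BD·AC·BD·BA·CD·AC·BD·BA·CD·BA·AC·BD·CD·BA·AC·AC·BD·AC·BD·BA·CD·BA·AC·BD·CD·BA·CD·BD·CD·BA·AC·AC·BD·AC·BD·BA·CD·AC·BD·BA·CD·BA·AC·BD·CD
    A ↦ AC
    B ↦ BA
    C ↦ BD
    D ↦ CD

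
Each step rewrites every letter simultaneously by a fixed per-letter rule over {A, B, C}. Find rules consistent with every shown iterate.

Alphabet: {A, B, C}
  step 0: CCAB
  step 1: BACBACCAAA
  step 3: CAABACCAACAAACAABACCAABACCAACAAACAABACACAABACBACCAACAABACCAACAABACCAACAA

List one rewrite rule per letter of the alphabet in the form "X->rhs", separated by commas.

  step 0 ⇒ step 1: CCAB ⇒ BAC·BAC·CAA·A
    A ↦ CAA
    B ↦ A
    C ↦ BAC

A->CAA, B->A, C->BAC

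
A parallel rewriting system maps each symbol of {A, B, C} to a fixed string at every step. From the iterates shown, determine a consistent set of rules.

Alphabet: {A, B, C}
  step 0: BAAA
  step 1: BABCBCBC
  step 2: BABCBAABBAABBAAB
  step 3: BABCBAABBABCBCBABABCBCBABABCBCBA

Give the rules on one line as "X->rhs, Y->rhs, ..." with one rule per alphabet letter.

A->BC, B->BA, C->AB

  step 2 ⇒ step 3: BABCBAABBAABBAAB ⇒ BA·BC·BA·AB·BA·BC·BC·BA·BA·BC·BC·BA·BA·BC·BC·BA
    A ↦ BC
    B ↦ BA
    C ↦ AB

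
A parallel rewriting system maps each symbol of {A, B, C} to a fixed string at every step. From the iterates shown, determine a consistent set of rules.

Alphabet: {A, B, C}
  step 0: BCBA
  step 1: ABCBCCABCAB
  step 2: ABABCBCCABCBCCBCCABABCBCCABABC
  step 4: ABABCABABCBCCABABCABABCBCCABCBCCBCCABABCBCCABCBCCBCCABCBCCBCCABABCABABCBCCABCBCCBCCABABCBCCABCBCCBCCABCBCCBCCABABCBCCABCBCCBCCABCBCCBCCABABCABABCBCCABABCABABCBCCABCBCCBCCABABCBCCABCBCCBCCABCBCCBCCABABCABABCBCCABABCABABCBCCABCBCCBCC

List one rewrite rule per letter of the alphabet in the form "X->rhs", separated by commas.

A->AB, B->ABC, C->BCC

  step 1 ⇒ step 2: ABCBCCABCAB ⇒ AB·ABC·BCC·ABC·BCC·BCC·AB·ABC·BCC·AB·ABC
    A ↦ AB
    B ↦ ABC
    C ↦ BCC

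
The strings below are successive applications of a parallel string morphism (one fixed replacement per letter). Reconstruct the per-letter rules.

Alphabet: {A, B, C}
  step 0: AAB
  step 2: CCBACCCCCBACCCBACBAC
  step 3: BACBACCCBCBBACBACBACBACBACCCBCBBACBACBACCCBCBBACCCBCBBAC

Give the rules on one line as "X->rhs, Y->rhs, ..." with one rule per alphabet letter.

A->BCB, B->CC, C->BAC

  step 2 ⇒ step 3: CCBACCCCCBACCCBACBAC ⇒ BAC·BAC·CC·BCB·BAC·BAC·BAC·BAC·BAC·CC·BCB·BAC·BAC·BAC·CC·BCB·BAC·CC·BCB·BAC
    A ↦ BCB
    B ↦ CC
    C ↦ BAC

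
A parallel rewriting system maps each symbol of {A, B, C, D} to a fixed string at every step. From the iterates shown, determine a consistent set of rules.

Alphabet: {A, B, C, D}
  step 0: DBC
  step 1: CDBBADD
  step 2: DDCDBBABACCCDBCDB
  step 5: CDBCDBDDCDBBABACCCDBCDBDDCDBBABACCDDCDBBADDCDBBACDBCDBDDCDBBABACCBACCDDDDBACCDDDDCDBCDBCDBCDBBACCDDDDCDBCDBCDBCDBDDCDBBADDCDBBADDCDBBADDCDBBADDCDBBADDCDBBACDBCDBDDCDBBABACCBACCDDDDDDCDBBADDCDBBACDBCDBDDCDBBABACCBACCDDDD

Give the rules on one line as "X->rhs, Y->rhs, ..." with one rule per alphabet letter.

A->CC, B->BA, C->DD, D->CDB

  step 1 ⇒ step 2: CDBBADD ⇒ DD·CDB·BA·BA·CC·CDB·CDB
    A ↦ CC
    B ↦ BA
    C ↦ DD
    D ↦ CDB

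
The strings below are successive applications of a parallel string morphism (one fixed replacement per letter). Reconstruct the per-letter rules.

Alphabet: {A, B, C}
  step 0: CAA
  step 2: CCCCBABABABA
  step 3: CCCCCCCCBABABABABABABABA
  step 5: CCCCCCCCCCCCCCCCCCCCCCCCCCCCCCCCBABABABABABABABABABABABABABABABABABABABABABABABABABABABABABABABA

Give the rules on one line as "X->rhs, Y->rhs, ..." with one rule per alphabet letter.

  step 2 ⇒ step 3: CCCCBABABABA ⇒ CC·CC·CC·CC·BA·BA·BA·BA·BA·BA·BA·BA
    A ↦ BA
    B ↦ BA
    C ↦ CC

A->BA, B->BA, C->CC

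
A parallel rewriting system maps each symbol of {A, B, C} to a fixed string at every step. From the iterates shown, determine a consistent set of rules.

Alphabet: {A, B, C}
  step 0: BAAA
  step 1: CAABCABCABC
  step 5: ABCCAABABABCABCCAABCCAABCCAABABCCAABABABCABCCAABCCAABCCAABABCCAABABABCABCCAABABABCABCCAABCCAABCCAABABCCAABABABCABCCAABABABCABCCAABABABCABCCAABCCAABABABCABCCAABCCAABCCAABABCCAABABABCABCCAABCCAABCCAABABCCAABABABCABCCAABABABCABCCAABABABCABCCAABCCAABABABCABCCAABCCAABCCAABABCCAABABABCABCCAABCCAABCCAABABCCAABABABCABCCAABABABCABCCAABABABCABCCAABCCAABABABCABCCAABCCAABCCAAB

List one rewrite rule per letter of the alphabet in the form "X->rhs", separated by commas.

  step 0 ⇒ step 1: BAAA ⇒ CA·ABC·ABC·ABC
    A ↦ ABC
    B ↦ CA
    C ↦ AB  (constrained at step 1)

A->ABC, B->CA, C->AB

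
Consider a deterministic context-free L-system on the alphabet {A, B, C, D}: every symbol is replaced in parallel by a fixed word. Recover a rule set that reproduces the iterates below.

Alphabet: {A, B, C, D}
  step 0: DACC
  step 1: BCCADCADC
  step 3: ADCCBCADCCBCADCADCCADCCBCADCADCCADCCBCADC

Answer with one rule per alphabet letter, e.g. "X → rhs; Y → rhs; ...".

  step 0 ⇒ step 1: DACC ⇒ BC·C·ADC·ADC
    A ↦ C
    C ↦ ADC
    D ↦ BC
    B ↦ C  (constrained at step 1)

A->C, B->C, C->ADC, D->BC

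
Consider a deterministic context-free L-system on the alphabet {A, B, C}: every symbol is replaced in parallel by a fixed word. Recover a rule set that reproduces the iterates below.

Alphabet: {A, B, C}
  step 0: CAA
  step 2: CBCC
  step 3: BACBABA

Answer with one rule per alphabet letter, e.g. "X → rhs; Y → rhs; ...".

  step 2 ⇒ step 3: CBCC ⇒ BA·C·BA·BA
    B ↦ C
    C ↦ BA
    A ↦ B  (constrained at step 0)

A->B, B->C, C->BA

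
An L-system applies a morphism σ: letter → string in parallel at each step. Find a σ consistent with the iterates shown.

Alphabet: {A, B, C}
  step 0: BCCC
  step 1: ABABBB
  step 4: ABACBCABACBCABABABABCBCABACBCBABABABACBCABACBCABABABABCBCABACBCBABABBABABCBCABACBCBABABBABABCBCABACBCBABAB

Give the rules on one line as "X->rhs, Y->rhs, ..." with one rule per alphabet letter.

  step 0 ⇒ step 1: BCCC ⇒ ABA·B·B·B
    B ↦ ABA
    C ↦ B
    A ↦ CBC  (constrained at step 1)

A->CBC, B->ABA, C->B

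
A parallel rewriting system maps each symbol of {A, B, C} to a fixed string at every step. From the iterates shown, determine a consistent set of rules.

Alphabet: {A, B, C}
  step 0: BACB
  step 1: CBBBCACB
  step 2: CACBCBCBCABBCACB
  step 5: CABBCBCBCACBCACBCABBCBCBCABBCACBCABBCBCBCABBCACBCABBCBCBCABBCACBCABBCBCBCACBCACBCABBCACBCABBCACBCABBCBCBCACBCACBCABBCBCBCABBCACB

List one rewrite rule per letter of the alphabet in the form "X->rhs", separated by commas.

  step 1 ⇒ step 2: CBBBCACB ⇒ CA·CB·CB·CB·CA·BB·CA·CB
    A ↦ BB
    B ↦ CB
    C ↦ CA

A->BB, B->CB, C->CA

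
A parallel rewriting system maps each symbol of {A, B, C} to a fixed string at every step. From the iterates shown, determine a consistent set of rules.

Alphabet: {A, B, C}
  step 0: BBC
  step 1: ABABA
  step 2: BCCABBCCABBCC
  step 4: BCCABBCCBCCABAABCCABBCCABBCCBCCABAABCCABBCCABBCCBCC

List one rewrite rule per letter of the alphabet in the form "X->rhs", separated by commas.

  step 1 ⇒ step 2: ABABA ⇒ BCC·AB·BCC·AB·BCC
    A ↦ BCC
    B ↦ AB
  step 0 ⇒ step 1: BBC ⇒ AB·AB·A
    C ↦ A

A->BCC, B->AB, C->A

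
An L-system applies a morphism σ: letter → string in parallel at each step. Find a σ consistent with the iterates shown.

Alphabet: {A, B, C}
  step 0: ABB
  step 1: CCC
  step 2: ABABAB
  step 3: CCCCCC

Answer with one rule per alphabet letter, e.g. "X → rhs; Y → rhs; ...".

A->C, B->C, C->AB

  step 2 ⇒ step 3: ABABAB ⇒ C·C·C·C·C·C
    A ↦ C
    B ↦ C
  step 1 ⇒ step 2: CCC ⇒ AB·AB·AB
    C ↦ AB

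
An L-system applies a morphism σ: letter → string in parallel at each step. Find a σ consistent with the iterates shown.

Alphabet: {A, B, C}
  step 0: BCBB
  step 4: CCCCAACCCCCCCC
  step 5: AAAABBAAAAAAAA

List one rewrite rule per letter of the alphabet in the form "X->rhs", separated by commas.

  step 4 ⇒ step 5: CCCCAACCCCCCCC ⇒ A·A·A·A·B·B·A·A·A·A·A·A·A·A
    A ↦ B
    C ↦ A
    B ↦ CC  (constrained at step 0)

A->B, B->CC, C->A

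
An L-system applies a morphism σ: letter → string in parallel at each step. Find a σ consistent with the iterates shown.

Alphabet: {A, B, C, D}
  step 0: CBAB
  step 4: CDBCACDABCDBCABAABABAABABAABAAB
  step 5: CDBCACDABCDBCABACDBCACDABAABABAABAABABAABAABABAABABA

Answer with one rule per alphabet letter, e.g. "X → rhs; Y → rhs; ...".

A->AB, B->A, C->CD, D->BC

  step 4 ⇒ step 5: CDBCACDABCDBCABAABABAABABAABAAB ⇒ CD·BC·A·CD·AB·CD·BC·AB·A·CD·BC·A·CD·AB·A·AB·AB·A·AB·A·AB·AB·A·AB·A·AB·AB·A·AB·AB·A
    A ↦ AB
    B ↦ A
    C ↦ CD
    D ↦ BC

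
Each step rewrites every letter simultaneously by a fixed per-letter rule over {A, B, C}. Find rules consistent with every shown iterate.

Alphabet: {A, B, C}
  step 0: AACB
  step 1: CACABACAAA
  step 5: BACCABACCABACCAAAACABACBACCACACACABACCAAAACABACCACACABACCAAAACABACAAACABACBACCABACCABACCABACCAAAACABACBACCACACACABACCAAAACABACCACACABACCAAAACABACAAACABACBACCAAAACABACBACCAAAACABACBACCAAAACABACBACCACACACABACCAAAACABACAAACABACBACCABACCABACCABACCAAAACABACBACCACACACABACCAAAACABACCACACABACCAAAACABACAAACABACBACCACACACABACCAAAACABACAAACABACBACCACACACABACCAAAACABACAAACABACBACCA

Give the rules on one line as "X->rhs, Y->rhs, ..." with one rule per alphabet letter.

  step 0 ⇒ step 1: AACB ⇒ CA·CA·BAC·AAA
    A ↦ CA
    B ↦ AAA
    C ↦ BAC

A->CA, B->AAA, C->BAC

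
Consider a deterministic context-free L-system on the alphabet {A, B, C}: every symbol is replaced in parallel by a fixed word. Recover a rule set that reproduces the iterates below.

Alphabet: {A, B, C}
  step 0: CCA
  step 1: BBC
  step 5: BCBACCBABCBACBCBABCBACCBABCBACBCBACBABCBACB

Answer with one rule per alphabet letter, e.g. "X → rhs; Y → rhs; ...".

  step 0 ⇒ step 1: CCA ⇒ B·B·C
    A ↦ C
    C ↦ B
    B ↦ CBA  (constrained at step 1)

A->C, B->CBA, C->B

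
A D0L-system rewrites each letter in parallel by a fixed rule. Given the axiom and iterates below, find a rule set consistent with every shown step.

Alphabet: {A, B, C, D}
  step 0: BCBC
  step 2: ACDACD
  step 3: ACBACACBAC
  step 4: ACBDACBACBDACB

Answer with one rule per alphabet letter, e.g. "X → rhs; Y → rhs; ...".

A->AC, B->D, C->B, D->AC

  step 3 ⇒ step 4: ACBACACBAC ⇒ AC·B·D·AC·B·AC·B·D·AC·B
    A ↦ AC
    B ↦ D
    C ↦ B
  step 2 ⇒ step 3: ACDACD ⇒ AC·B·AC·AC·B·AC
    D ↦ AC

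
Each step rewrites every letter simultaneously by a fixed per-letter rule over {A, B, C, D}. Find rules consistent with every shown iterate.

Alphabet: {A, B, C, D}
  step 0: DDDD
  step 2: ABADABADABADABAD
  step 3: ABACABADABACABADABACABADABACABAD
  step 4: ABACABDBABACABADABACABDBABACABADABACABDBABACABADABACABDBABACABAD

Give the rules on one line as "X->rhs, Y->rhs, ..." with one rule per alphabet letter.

  step 3 ⇒ step 4: ABACABADABACABADABACABADABACABAD ⇒ AB·AC·AB·DB·AB·AC·AB·AD·AB·AC·AB·DB·AB·AC·AB·AD·AB·AC·AB·DB·AB·AC·AB·AD·AB·AC·AB·DB·AB·AC·AB·AD
    A ↦ AB
    B ↦ AC
    C ↦ DB
    D ↦ AD

A->AB, B->AC, C->DB, D->AD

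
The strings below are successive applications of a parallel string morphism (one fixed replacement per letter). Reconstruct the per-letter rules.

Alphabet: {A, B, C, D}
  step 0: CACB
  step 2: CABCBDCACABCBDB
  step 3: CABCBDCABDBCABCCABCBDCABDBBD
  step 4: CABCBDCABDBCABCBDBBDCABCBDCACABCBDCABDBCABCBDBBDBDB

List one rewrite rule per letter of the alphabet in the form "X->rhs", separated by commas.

  step 3 ⇒ step 4: CABCBDCABDBCABCCABCBDCABDBBD ⇒ CA·BC·BD·CA·BD·B·CA·BC·BD·B·BD·CA·BC·BD·CA·CA·BC·BD·CA·BD·B·CA·BC·BD·B·BD·BD·B
    A ↦ BC
    B ↦ BD
    C ↦ CA
    D ↦ B

A->BC, B->BD, C->CA, D->B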